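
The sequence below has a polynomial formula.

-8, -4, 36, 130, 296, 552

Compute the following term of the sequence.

First differences: 4  40  94  166  256
Second differences: 36  54  72  90
Third differences: 18  18  18
Third differences constant at 18.
90 + 18 = 108;  256 + 108 = 364;  552 + 364 = 916

916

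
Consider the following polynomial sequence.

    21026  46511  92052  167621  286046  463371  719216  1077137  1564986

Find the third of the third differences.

16044

First differences: 25485, 45541, 75569, 118425, 177325, 255845, 357921, 487849
Second differences: 20056, 30028, 42856, 58900, 78520, 102076, 129928
Third differences: 9972, 12828, 16044, 19620, 23556, 27852
Fourth differences: 2856, 3216, 3576, 3936, 4296
Fifth differences: 360, 360, 360, 360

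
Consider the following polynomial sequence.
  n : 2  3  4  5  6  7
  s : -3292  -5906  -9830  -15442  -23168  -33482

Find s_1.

Δ: -2614  -3924  -5612  -7726  -10314
Δ²: -1310  -1688  -2114  -2588
Δ³: -378  -426  -474
Δ⁴: -48  -48
The fourth differences are constant at -48.
Work back: -378 + 48 = -330;  -1310 + 330 = -980;  -2614 + 980 = -1634;  -3292 + 1634 = -1658

-1658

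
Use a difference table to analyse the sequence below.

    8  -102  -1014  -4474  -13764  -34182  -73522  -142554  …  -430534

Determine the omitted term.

Using the first 8 terms:
Δ: -110  -912  -3460  -9290  -20418  -39340  -69032
Δ²: -802  -2548  -5830  -11128  -18922  -29692
Δ³: -1746  -3282  -5298  -7794  -10770
Δ⁴: -1536  -2016  -2496  -2976
Δ⁵: -480  -480  -480
Constant fifth difference = -480.
Extend forward: -2976 − 480 = -3456;  -10770 − 3456 = -14226;  -29692 − 14226 = -43918;  -69032 − 43918 = -112950;  -142554 − 112950 = -255504

-255504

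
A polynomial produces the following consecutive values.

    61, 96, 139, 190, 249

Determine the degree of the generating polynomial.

2

35, 43, 51, 59
8, 8, 8
The second differences are constant, so the polynomial has degree 2.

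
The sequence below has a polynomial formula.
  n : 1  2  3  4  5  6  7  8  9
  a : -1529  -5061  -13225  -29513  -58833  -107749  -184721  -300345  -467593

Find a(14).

-2728773

Δ: -3532, -8164, -16288, -29320, -48916, -76972, -115624, -167248
Δ²: -4632, -8124, -13032, -19596, -28056, -38652, -51624
Δ³: -3492, -4908, -6564, -8460, -10596, -12972
Δ⁴: -1416, -1656, -1896, -2136, -2376
Δ⁵: -240, -240, -240, -240
Fifth differences constant at -240.
-2376 − 240 = -2616;  -12972 − 2616 = -15588;  -51624 − 15588 = -67212;  -167248 − 67212 = -234460;  -467593 − 234460 = -702053
-2616 − 240 = -2856;  -15588 − 2856 = -18444;  -67212 − 18444 = -85656;  -234460 − 85656 = -320116;  -702053 − 320116 = -1022169
-2856 − 240 = -3096;  -18444 − 3096 = -21540;  -85656 − 21540 = -107196;  -320116 − 107196 = -427312;  -1022169 − 427312 = -1449481
-3096 − 240 = -3336;  -21540 − 3336 = -24876;  -107196 − 24876 = -132072;  -427312 − 132072 = -559384;  -1449481 − 559384 = -2008865
-3336 − 240 = -3576;  -24876 − 3576 = -28452;  -132072 − 28452 = -160524;  -559384 − 160524 = -719908;  -2008865 − 719908 = -2728773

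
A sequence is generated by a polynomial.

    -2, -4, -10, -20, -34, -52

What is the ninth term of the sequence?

Δ: -2  -6  -10  -14  -18
Δ²: -4  -4  -4  -4
The second differences are constant (-4).
-18 − 4 = -22;  -52 − 22 = -74
-22 − 4 = -26;  -74 − 26 = -100
-26 − 4 = -30;  -100 − 30 = -130

-130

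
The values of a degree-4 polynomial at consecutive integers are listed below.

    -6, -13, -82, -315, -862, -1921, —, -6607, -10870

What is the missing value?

-3738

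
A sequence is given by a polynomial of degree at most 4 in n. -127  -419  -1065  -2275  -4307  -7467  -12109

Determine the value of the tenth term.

-39187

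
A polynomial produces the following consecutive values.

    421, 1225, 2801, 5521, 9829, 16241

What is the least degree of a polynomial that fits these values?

4

First differences: 804, 1576, 2720, 4308, 6412
Second differences: 772, 1144, 1588, 2104
Third differences: 372, 444, 516
Fourth differences: 72, 72
The fourth differences are constant, so the polynomial has degree 4.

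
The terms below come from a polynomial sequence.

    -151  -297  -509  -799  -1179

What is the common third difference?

-12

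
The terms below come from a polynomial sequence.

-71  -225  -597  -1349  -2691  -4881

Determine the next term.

-154  -372  -752  -1342  -2190
-218  -380  -590  -848
-162  -210  -258
-48  -48
Fourth differences constant at -48.
-258 − 48 = -306;  -848 − 306 = -1154;  -2190 − 1154 = -3344;  -4881 − 3344 = -8225

-8225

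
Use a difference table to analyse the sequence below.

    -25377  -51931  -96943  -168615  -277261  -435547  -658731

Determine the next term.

D1: -26554 , -45012 , -71672 , -108646 , -158286 , -223184
D2: -18458 , -26660 , -36974 , -49640 , -64898
D3: -8202 , -10314 , -12666 , -15258
D4: -2112 , -2352 , -2592
D5: -240 , -240
Constant fifth difference = -240, so extend:
-2592 − 240 = -2832;  -15258 − 2832 = -18090;  -64898 − 18090 = -82988;  -223184 − 82988 = -306172;  -658731 − 306172 = -964903

-964903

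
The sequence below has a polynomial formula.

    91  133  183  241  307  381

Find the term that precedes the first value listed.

57

42, 50, 58, 66, 74
8, 8, 8, 8
The second differences are constant at 8.
Work back: 42 − 8 = 34;  91 − 34 = 57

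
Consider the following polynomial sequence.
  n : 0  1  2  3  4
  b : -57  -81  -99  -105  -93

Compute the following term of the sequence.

-57

First differences: -24 , -18 , -6 , 12
Second differences: 6 , 12 , 18
Third differences: 6 , 6
Constant third difference = 6, so extend:
18 + 6 = 24;  12 + 24 = 36;  -93 + 36 = -57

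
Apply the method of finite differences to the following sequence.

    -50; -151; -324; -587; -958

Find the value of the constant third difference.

-18

D1: -101, -173, -263, -371
D2: -72, -90, -108
D3: -18, -18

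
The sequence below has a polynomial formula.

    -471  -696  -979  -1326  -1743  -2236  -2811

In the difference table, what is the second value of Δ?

-283

First differences: -225, -283, -347, -417, -493, -575
Second differences: -58, -64, -70, -76, -82
Third differences: -6, -6, -6, -6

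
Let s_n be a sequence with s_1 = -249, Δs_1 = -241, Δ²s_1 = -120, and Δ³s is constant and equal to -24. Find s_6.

Build the table forward from the leading diagonal:
Third differences: -24  -24  -24  -24  -24  -24
Second differences: -120  -144  -168  -192  -216  -240
First differences: -241  -361  -505  -673  -865  -1081
s: -249  -490  -851  -1356  -2029  -2894

-2894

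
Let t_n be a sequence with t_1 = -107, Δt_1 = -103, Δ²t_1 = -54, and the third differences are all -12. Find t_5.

-891

Build the table forward from the leading diagonal:
D3: -12  -12  -12  -12  -12
D2: -54  -66  -78  -90  -102
D1: -103  -157  -223  -301  -391
t: -107  -210  -367  -590  -891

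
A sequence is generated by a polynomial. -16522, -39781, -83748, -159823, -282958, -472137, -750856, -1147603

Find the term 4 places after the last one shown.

First differences: -23259, -43967, -76075, -123135, -189179, -278719, -396747
Second differences: -20708, -32108, -47060, -66044, -89540, -118028
Third differences: -11400, -14952, -18984, -23496, -28488
Fourth differences: -3552, -4032, -4512, -4992
Fifth differences: -480, -480, -480
Constant fifth difference = -480, so extend:
-4992 − 480 = -5472;  -28488 − 5472 = -33960;  -118028 − 33960 = -151988;  -396747 − 151988 = -548735;  -1147603 − 548735 = -1696338
-5472 − 480 = -5952;  -33960 − 5952 = -39912;  -151988 − 39912 = -191900;  -548735 − 191900 = -740635;  -1696338 − 740635 = -2436973
-5952 − 480 = -6432;  -39912 − 6432 = -46344;  -191900 − 46344 = -238244;  -740635 − 238244 = -978879;  -2436973 − 978879 = -3415852
-6432 − 480 = -6912;  -46344 − 6912 = -53256;  -238244 − 53256 = -291500;  -978879 − 291500 = -1270379;  -3415852 − 1270379 = -4686231

-4686231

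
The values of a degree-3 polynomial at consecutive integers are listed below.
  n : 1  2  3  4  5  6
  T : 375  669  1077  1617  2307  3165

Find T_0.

294, 408, 540, 690, 858
114, 132, 150, 168
18, 18, 18
The third differences are constant at 18.
Work back: 114 − 18 = 96;  294 − 96 = 198;  375 − 198 = 177

177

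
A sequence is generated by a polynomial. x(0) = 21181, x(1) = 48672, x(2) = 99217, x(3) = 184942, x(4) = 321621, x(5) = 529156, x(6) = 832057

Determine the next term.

Δ: 27491, 50545, 85725, 136679, 207535, 302901
Δ²: 23054, 35180, 50954, 70856, 95366
Δ³: 12126, 15774, 19902, 24510
Δ⁴: 3648, 4128, 4608
Δ⁵: 480, 480
Fifth differences constant at 480.
4608 + 480 = 5088;  24510 + 5088 = 29598;  95366 + 29598 = 124964;  302901 + 124964 = 427865;  832057 + 427865 = 1259922

1259922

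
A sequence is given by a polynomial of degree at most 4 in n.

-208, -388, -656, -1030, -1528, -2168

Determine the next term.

-2968

Δ: -180, -268, -374, -498, -640
Δ²: -88, -106, -124, -142
Δ³: -18, -18, -18
Third differences constant at -18.
-142 − 18 = -160;  -640 − 160 = -800;  -2168 − 800 = -2968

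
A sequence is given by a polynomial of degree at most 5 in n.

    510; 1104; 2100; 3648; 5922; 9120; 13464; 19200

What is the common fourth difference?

First differences: 594, 996, 1548, 2274, 3198, 4344, 5736
Second differences: 402, 552, 726, 924, 1146, 1392
Third differences: 150, 174, 198, 222, 246
Fourth differences: 24, 24, 24, 24

24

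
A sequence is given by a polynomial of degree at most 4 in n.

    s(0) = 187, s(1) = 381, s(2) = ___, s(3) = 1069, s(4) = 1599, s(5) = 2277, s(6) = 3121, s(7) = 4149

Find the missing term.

669

Using the last 5 terms:
530  678  844  1028
148  166  184
18  18
Constant third difference = 18.
Extend backward: 148 − 18 = 130;  530 − 130 = 400;  1069 − 400 = 669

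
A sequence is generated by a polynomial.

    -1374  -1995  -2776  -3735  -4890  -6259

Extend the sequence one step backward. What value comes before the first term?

-621, -781, -959, -1155, -1369
-160, -178, -196, -214
-18, -18, -18
The third differences are constant at -18.
Work back: -160 + 18 = -142;  -621 + 142 = -479;  -1374 + 479 = -895

-895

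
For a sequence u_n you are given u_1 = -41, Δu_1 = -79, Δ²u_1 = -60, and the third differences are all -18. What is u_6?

-1216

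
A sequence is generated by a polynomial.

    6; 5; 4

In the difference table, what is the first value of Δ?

-1

Δ: -1, -1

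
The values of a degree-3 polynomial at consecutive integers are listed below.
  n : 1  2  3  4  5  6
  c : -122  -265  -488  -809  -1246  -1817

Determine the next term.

-143, -223, -321, -437, -571
-80, -98, -116, -134
-18, -18, -18
Third differences constant at -18.
-134 − 18 = -152;  -571 − 152 = -723;  -1817 − 723 = -2540

-2540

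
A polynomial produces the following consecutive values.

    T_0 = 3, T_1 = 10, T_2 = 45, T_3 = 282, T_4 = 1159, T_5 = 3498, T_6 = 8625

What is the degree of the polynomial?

5

7, 35, 237, 877, 2339, 5127
28, 202, 640, 1462, 2788
174, 438, 822, 1326
264, 384, 504
120, 120
The fifth differences are constant, so the polynomial has degree 5.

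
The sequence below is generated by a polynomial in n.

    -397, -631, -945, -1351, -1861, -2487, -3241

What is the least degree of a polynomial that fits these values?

3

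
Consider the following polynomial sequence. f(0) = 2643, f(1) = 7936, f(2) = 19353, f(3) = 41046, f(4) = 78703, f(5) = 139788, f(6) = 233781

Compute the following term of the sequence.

D1: 5293 , 11417 , 21693 , 37657 , 61085 , 93993
D2: 6124 , 10276 , 15964 , 23428 , 32908
D3: 4152 , 5688 , 7464 , 9480
D4: 1536 , 1776 , 2016
D5: 240 , 240
Fifth differences constant at 240.
2016 + 240 = 2256;  9480 + 2256 = 11736;  32908 + 11736 = 44644;  93993 + 44644 = 138637;  233781 + 138637 = 372418

372418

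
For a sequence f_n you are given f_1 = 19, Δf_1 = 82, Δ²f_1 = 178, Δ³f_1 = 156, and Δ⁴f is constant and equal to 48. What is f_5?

Build the table forward from the leading diagonal:
D4: 48  48  48  48  48
D3: 156  204  252  300  348
D2: 178  334  538  790  1090
D1: 82  260  594  1132  1922
f: 19  101  361  955  2087

2087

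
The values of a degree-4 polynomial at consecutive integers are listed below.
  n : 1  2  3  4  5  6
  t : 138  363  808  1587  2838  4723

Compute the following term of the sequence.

7428

First differences: 225 , 445 , 779 , 1251 , 1885
Second differences: 220 , 334 , 472 , 634
Third differences: 114 , 138 , 162
Fourth differences: 24 , 24
The fourth differences are constant (24).
162 + 24 = 186;  634 + 186 = 820;  1885 + 820 = 2705;  4723 + 2705 = 7428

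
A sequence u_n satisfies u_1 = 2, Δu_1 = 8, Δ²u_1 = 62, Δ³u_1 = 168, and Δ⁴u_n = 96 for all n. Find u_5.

1174

Build the table forward from the leading diagonal:
Fourth differences: 96  96  96  96  96
Third differences: 168  264  360  456  552
Second differences: 62  230  494  854  1310
First differences: 8  70  300  794  1648
u: 2  10  80  380  1174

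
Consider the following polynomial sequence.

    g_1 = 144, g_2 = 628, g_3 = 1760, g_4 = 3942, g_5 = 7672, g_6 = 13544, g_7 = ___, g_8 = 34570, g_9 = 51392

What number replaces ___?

22248

Using the first 6 terms:
D1: 484  1132  2182  3730  5872
D2: 648  1050  1548  2142
D3: 402  498  594
D4: 96  96
Constant fourth difference = 96.
Extend forward: 594 + 96 = 690;  2142 + 690 = 2832;  5872 + 2832 = 8704;  13544 + 8704 = 22248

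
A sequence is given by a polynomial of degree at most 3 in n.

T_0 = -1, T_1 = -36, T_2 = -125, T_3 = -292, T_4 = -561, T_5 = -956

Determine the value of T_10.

-35, -89, -167, -269, -395
-54, -78, -102, -126
-24, -24, -24
Third differences constant at -24.
-126 − 24 = -150;  -395 − 150 = -545;  -956 − 545 = -1501
-150 − 24 = -174;  -545 − 174 = -719;  -1501 − 719 = -2220
-174 − 24 = -198;  -719 − 198 = -917;  -2220 − 917 = -3137
-198 − 24 = -222;  -917 − 222 = -1139;  -3137 − 1139 = -4276
-222 − 24 = -246;  -1139 − 246 = -1385;  -4276 − 1385 = -5661

-5661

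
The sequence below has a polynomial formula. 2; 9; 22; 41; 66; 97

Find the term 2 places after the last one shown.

177

D1: 7, 13, 19, 25, 31
D2: 6, 6, 6, 6
The second differences are constant (6).
31 + 6 = 37;  97 + 37 = 134
37 + 6 = 43;  134 + 43 = 177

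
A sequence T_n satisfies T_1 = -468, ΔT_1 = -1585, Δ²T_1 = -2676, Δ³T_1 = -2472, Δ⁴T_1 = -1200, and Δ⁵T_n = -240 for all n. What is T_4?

Build the table forward from the leading diagonal:
Δ⁵: -240, -240, -240, -240
Δ⁴: -1200, -1440, -1680, -1920
Δ³: -2472, -3672, -5112, -6792
Δ²: -2676, -5148, -8820, -13932
Δ: -1585, -4261, -9409, -18229
T: -468, -2053, -6314, -15723

-15723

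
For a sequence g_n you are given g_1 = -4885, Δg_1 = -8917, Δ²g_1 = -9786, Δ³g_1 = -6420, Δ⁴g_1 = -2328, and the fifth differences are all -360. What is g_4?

-67414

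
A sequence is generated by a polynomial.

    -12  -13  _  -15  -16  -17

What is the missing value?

Using the last 3 terms:
Δ: -1  -1
Constant first difference = -1.
Extend backward: -15 + 1 = -14

-14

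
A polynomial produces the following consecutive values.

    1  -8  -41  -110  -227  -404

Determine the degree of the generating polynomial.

3

First differences: -9, -33, -69, -117, -177
Second differences: -24, -36, -48, -60
Third differences: -12, -12, -12
The third differences are constant, so the polynomial has degree 3.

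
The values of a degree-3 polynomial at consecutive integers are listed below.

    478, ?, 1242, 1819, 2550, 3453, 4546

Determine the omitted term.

Using the last 5 terms:
First differences: 577  731  903  1093
Second differences: 154  172  190
Third differences: 18  18
Constant third difference = 18.
Extend backward: 154 − 18 = 136;  577 − 136 = 441;  1242 − 441 = 801

801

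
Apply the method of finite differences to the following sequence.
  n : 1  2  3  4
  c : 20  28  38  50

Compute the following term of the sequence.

64

D1: 8 , 10 , 12
D2: 2 , 2
The second differences are constant (2).
12 + 2 = 14;  50 + 14 = 64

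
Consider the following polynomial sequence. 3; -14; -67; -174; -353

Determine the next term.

First differences: -17 , -53 , -107 , -179
Second differences: -36 , -54 , -72
Third differences: -18 , -18
The third differences are constant (-18).
-72 − 18 = -90;  -179 − 90 = -269;  -353 − 269 = -622

-622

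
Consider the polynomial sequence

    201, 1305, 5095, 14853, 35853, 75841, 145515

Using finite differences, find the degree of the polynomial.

1104, 3790, 9758, 21000, 39988, 69674
2686, 5968, 11242, 18988, 29686
3282, 5274, 7746, 10698
1992, 2472, 2952
480, 480
The fifth differences are constant, so the polynomial has degree 5.

5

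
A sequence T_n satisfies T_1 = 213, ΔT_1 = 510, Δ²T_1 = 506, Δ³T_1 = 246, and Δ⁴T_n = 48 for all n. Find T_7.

16503

Build the table forward from the leading diagonal:
Δ⁴: 48  48  48  48  48  48  48
Δ³: 246  294  342  390  438  486  534
Δ²: 506  752  1046  1388  1778  2216  2702
Δ: 510  1016  1768  2814  4202  5980  8196
T: 213  723  1739  3507  6321  10523  16503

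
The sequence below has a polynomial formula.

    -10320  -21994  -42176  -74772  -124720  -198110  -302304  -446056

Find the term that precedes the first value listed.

D1: -11674, -20182, -32596, -49948, -73390, -104194, -143752
D2: -8508, -12414, -17352, -23442, -30804, -39558
D3: -3906, -4938, -6090, -7362, -8754
D4: -1032, -1152, -1272, -1392
D5: -120, -120, -120
The fifth differences are constant at -120.
Work back: -1032 + 120 = -912;  -3906 + 912 = -2994;  -8508 + 2994 = -5514;  -11674 + 5514 = -6160;  -10320 + 6160 = -4160

-4160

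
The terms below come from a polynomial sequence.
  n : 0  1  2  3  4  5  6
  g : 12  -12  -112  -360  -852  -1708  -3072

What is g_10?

-17328

-24  -100  -248  -492  -856  -1364
-76  -148  -244  -364  -508
-72  -96  -120  -144
-24  -24  -24
Fourth differences constant at -24.
-144 − 24 = -168;  -508 − 168 = -676;  -1364 − 676 = -2040;  -3072 − 2040 = -5112
-168 − 24 = -192;  -676 − 192 = -868;  -2040 − 868 = -2908;  -5112 − 2908 = -8020
-192 − 24 = -216;  -868 − 216 = -1084;  -2908 − 1084 = -3992;  -8020 − 3992 = -12012
-216 − 24 = -240;  -1084 − 240 = -1324;  -3992 − 1324 = -5316;  -12012 − 5316 = -17328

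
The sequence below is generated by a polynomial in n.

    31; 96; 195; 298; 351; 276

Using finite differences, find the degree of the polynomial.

First differences: 65, 99, 103, 53, -75
Second differences: 34, 4, -50, -128
Third differences: -30, -54, -78
Fourth differences: -24, -24
The fourth differences are constant, so the polynomial has degree 4.

4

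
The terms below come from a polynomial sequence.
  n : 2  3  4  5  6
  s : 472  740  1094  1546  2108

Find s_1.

278

D1: 268  354  452  562
D2: 86  98  110
D3: 12  12
The third differences are constant at 12.
Work back: 86 − 12 = 74;  268 − 74 = 194;  472 − 194 = 278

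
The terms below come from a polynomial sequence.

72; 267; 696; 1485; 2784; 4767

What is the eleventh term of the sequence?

32712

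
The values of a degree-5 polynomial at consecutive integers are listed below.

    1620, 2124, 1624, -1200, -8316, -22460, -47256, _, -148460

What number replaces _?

Using the first 7 terms:
Δ: 504, -500, -2824, -7116, -14144, -24796
Δ²: -1004, -2324, -4292, -7028, -10652
Δ³: -1320, -1968, -2736, -3624
Δ⁴: -648, -768, -888
Δ⁵: -120, -120
Constant fifth difference = -120.
Extend forward: -888 − 120 = -1008;  -3624 − 1008 = -4632;  -10652 − 4632 = -15284;  -24796 − 15284 = -40080;  -47256 − 40080 = -87336

-87336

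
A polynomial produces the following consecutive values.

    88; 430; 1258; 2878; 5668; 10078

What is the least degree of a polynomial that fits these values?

D1: 342, 828, 1620, 2790, 4410
D2: 486, 792, 1170, 1620
D3: 306, 378, 450
D4: 72, 72
The fourth differences are constant, so the polynomial has degree 4.

4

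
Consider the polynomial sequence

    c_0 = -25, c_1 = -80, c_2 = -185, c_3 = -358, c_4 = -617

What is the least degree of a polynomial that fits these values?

First differences: -55, -105, -173, -259
Second differences: -50, -68, -86
Third differences: -18, -18
The third differences are constant, so the polynomial has degree 3.

3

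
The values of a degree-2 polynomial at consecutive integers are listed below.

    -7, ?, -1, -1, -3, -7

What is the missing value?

Using the last 4 terms:
First differences: 0  -2  -4
Second differences: -2  -2
Constant second difference = -2.
Extend backward: 0 + 2 = 2;  -1 − 2 = -3

-3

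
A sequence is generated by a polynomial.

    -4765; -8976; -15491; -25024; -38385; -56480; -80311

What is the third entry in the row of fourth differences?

Δ: -4211, -6515, -9533, -13361, -18095, -23831
Δ²: -2304, -3018, -3828, -4734, -5736
Δ³: -714, -810, -906, -1002
Δ⁴: -96, -96, -96

-96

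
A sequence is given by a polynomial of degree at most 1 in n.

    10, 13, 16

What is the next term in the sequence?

3  3
The first differences are constant (3).
16 + 3 = 19

19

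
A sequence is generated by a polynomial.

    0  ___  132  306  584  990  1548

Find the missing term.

Using the last 5 terms:
D1: 174  278  406  558
D2: 104  128  152
D3: 24  24
Constant third difference = 24.
Extend backward: 104 − 24 = 80;  174 − 80 = 94;  132 − 94 = 38

38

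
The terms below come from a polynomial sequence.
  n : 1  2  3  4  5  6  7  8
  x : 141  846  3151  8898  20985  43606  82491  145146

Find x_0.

Δ: 705  2305  5747  12087  22621  38885  62655
Δ²: 1600  3442  6340  10534  16264  23770
Δ³: 1842  2898  4194  5730  7506
Δ⁴: 1056  1296  1536  1776
Δ⁵: 240  240  240
The fifth differences are constant at 240.
Work back: 1056 − 240 = 816;  1842 − 816 = 1026;  1600 − 1026 = 574;  705 − 574 = 131;  141 − 131 = 10

10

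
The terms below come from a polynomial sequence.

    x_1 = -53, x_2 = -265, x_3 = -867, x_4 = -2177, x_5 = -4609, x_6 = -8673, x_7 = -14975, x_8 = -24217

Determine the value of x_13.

-145817

Δ: -212, -602, -1310, -2432, -4064, -6302, -9242
Δ²: -390, -708, -1122, -1632, -2238, -2940
Δ³: -318, -414, -510, -606, -702
Δ⁴: -96, -96, -96, -96
Fourth differences constant at -96.
-702 − 96 = -798;  -2940 − 798 = -3738;  -9242 − 3738 = -12980;  -24217 − 12980 = -37197
-798 − 96 = -894;  -3738 − 894 = -4632;  -12980 − 4632 = -17612;  -37197 − 17612 = -54809
-894 − 96 = -990;  -4632 − 990 = -5622;  -17612 − 5622 = -23234;  -54809 − 23234 = -78043
-990 − 96 = -1086;  -5622 − 1086 = -6708;  -23234 − 6708 = -29942;  -78043 − 29942 = -107985
-1086 − 96 = -1182;  -6708 − 1182 = -7890;  -29942 − 7890 = -37832;  -107985 − 37832 = -145817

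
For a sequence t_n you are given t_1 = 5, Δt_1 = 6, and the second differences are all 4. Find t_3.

21

Build the table forward from the leading diagonal:
D2: 4, 4, 4
D1: 6, 10, 14
t: 5, 11, 21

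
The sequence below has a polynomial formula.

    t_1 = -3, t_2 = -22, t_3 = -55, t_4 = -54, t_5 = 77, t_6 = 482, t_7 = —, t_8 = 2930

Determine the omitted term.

1353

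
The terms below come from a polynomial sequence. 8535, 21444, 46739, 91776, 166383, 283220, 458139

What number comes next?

710544

D1: 12909  25295  45037  74607  116837  174919
D2: 12386  19742  29570  42230  58082
D3: 7356  9828  12660  15852
D4: 2472  2832  3192
D5: 360  360
Fifth differences constant at 360.
3192 + 360 = 3552;  15852 + 3552 = 19404;  58082 + 19404 = 77486;  174919 + 77486 = 252405;  458139 + 252405 = 710544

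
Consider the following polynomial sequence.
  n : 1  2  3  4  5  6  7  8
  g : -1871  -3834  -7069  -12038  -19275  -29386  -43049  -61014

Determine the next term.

-84103

D1: -1963, -3235, -4969, -7237, -10111, -13663, -17965
D2: -1272, -1734, -2268, -2874, -3552, -4302
D3: -462, -534, -606, -678, -750
D4: -72, -72, -72, -72
Fourth differences constant at -72.
-750 − 72 = -822;  -4302 − 822 = -5124;  -17965 − 5124 = -23089;  -61014 − 23089 = -84103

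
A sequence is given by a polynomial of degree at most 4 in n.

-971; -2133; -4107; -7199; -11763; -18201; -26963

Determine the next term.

D1: -1162  -1974  -3092  -4564  -6438  -8762
D2: -812  -1118  -1472  -1874  -2324
D3: -306  -354  -402  -450
D4: -48  -48  -48
Constant fourth difference = -48, so extend:
-450 − 48 = -498;  -2324 − 498 = -2822;  -8762 − 2822 = -11584;  -26963 − 11584 = -38547

-38547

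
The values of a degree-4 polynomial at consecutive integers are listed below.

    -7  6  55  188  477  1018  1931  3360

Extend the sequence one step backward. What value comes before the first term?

-8

First differences: 13, 49, 133, 289, 541, 913, 1429
Second differences: 36, 84, 156, 252, 372, 516
Third differences: 48, 72, 96, 120, 144
Fourth differences: 24, 24, 24, 24
The fourth differences are constant at 24.
Work back: 48 − 24 = 24;  36 − 24 = 12;  13 − 12 = 1;  -7 − 1 = -8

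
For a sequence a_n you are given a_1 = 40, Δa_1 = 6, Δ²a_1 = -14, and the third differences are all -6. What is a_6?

-130

Build the table forward from the leading diagonal:
Third differences: -6  -6  -6  -6  -6  -6
Second differences: -14  -20  -26  -32  -38  -44
First differences: 6  -8  -28  -54  -86  -124
a: 40  46  38  10  -44  -130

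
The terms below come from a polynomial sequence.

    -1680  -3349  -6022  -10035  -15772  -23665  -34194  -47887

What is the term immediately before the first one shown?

-727

-1669, -2673, -4013, -5737, -7893, -10529, -13693
-1004, -1340, -1724, -2156, -2636, -3164
-336, -384, -432, -480, -528
-48, -48, -48, -48
The fourth differences are constant at -48.
Work back: -336 + 48 = -288;  -1004 + 288 = -716;  -1669 + 716 = -953;  -1680 + 953 = -727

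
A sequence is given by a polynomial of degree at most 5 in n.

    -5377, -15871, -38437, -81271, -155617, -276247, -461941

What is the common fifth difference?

-480

First differences: -10494, -22566, -42834, -74346, -120630, -185694
Second differences: -12072, -20268, -31512, -46284, -65064
Third differences: -8196, -11244, -14772, -18780
Fourth differences: -3048, -3528, -4008
Fifth differences: -480, -480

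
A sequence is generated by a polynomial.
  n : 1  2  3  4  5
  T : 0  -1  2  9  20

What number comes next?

35

D1: -1, 3, 7, 11
D2: 4, 4, 4
Second differences constant at 4.
11 + 4 = 15;  20 + 15 = 35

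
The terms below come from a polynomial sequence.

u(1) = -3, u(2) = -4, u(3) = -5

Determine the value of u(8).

-10

-1, -1
Constant first difference = -1, so extend:
-5 − 1 = -6
-6 − 1 = -7
-7 − 1 = -8
-8 − 1 = -9
-9 − 1 = -10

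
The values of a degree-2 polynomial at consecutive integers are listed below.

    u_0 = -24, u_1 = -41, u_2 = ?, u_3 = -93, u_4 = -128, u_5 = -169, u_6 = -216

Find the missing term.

-64

Using the last 4 terms:
Δ: -35  -41  -47
Δ²: -6  -6
Constant second difference = -6.
Extend backward: -35 + 6 = -29;  -93 + 29 = -64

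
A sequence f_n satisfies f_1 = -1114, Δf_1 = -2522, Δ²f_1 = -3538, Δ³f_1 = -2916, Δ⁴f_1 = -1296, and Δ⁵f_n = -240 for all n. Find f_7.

-148516

Build the table forward from the leading diagonal:
Δ⁵: -240  -240  -240  -240  -240  -240  -240
Δ⁴: -1296  -1536  -1776  -2016  -2256  -2496  -2736
Δ³: -2916  -4212  -5748  -7524  -9540  -11796  -14292
Δ²: -3538  -6454  -10666  -16414  -23938  -33478  -45274
Δ: -2522  -6060  -12514  -23180  -39594  -63532  -97010
f: -1114  -3636  -9696  -22210  -45390  -84984  -148516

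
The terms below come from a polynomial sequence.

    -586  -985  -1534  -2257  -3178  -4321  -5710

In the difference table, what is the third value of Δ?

-723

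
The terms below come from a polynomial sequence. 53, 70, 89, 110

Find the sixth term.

158

First differences: 17, 19, 21
Second differences: 2, 2
The second differences are constant (2).
21 + 2 = 23;  110 + 23 = 133
23 + 2 = 25;  133 + 25 = 158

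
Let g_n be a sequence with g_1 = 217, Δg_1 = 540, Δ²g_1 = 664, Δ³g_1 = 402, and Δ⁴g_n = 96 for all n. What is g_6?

Build the table forward from the leading diagonal:
Fourth differences: 96, 96, 96, 96, 96, 96
Third differences: 402, 498, 594, 690, 786, 882
Second differences: 664, 1066, 1564, 2158, 2848, 3634
First differences: 540, 1204, 2270, 3834, 5992, 8840
g: 217, 757, 1961, 4231, 8065, 14057

14057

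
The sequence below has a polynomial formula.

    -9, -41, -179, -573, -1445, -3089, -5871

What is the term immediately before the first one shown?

First differences: -32  -138  -394  -872  -1644  -2782
Second differences: -106  -256  -478  -772  -1138
Third differences: -150  -222  -294  -366
Fourth differences: -72  -72  -72
The fourth differences are constant at -72.
Work back: -150 + 72 = -78;  -106 + 78 = -28;  -32 + 28 = -4;  -9 + 4 = -5

-5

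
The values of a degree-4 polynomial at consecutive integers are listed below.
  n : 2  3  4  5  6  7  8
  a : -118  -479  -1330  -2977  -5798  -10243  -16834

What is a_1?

-13

D1: -361  -851  -1647  -2821  -4445  -6591
D2: -490  -796  -1174  -1624  -2146
D3: -306  -378  -450  -522
D4: -72  -72  -72
The fourth differences are constant at -72.
Work back: -306 + 72 = -234;  -490 + 234 = -256;  -361 + 256 = -105;  -118 + 105 = -13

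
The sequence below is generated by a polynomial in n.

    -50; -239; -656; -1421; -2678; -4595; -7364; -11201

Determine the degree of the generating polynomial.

First differences: -189, -417, -765, -1257, -1917, -2769, -3837
Second differences: -228, -348, -492, -660, -852, -1068
Third differences: -120, -144, -168, -192, -216
Fourth differences: -24, -24, -24, -24
The fourth differences are constant, so the polynomial has degree 4.

4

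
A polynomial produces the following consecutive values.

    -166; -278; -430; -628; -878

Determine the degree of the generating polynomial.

3

D1: -112, -152, -198, -250
D2: -40, -46, -52
D3: -6, -6
The third differences are constant, so the polynomial has degree 3.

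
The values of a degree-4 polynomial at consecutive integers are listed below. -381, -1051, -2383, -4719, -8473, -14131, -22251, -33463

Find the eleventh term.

D1: -670, -1332, -2336, -3754, -5658, -8120, -11212
D2: -662, -1004, -1418, -1904, -2462, -3092
D3: -342, -414, -486, -558, -630
D4: -72, -72, -72, -72
The fourth differences are constant (-72).
-630 − 72 = -702;  -3092 − 702 = -3794;  -11212 − 3794 = -15006;  -33463 − 15006 = -48469
-702 − 72 = -774;  -3794 − 774 = -4568;  -15006 − 4568 = -19574;  -48469 − 19574 = -68043
-774 − 72 = -846;  -4568 − 846 = -5414;  -19574 − 5414 = -24988;  -68043 − 24988 = -93031

-93031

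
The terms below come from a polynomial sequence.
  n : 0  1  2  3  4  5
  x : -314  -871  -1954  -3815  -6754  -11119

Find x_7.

-557 , -1083 , -1861 , -2939 , -4365
-526 , -778 , -1078 , -1426
-252 , -300 , -348
-48 , -48
Fourth differences constant at -48.
-348 − 48 = -396;  -1426 − 396 = -1822;  -4365 − 1822 = -6187;  -11119 − 6187 = -17306
-396 − 48 = -444;  -1822 − 444 = -2266;  -6187 − 2266 = -8453;  -17306 − 8453 = -25759

-25759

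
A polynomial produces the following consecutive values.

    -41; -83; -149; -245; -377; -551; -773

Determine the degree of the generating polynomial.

3

-42, -66, -96, -132, -174, -222
-24, -30, -36, -42, -48
-6, -6, -6, -6
The third differences are constant, so the polynomial has degree 3.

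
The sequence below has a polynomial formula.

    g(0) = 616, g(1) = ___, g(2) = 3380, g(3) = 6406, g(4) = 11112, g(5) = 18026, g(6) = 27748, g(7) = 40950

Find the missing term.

1578

Using the last 6 terms:
Δ: 3026  4706  6914  9722  13202
Δ²: 1680  2208  2808  3480
Δ³: 528  600  672
Δ⁴: 72  72
Constant fourth difference = 72.
Extend backward: 528 − 72 = 456;  1680 − 456 = 1224;  3026 − 1224 = 1802;  3380 − 1802 = 1578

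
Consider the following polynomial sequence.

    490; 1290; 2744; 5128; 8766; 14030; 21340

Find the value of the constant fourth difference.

D1: 800, 1454, 2384, 3638, 5264, 7310
D2: 654, 930, 1254, 1626, 2046
D3: 276, 324, 372, 420
D4: 48, 48, 48

48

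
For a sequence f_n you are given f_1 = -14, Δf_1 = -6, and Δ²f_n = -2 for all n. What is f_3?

-28

Build the table forward from the leading diagonal:
D2: -2  -2  -2
D1: -6  -8  -10
f: -14  -20  -28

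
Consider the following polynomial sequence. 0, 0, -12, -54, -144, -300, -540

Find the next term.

D1: 0, -12, -42, -90, -156, -240
D2: -12, -30, -48, -66, -84
D3: -18, -18, -18, -18
Constant third difference = -18, so extend:
-84 − 18 = -102;  -240 − 102 = -342;  -540 − 342 = -882

-882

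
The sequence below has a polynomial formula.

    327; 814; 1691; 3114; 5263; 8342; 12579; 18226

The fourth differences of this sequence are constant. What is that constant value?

24

D1: 487, 877, 1423, 2149, 3079, 4237, 5647
D2: 390, 546, 726, 930, 1158, 1410
D3: 156, 180, 204, 228, 252
D4: 24, 24, 24, 24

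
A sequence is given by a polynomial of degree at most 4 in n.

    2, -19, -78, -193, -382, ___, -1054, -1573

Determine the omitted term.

Using the first 5 terms:
-21  -59  -115  -189
-38  -56  -74
-18  -18
Constant third difference = -18.
Extend forward: -74 − 18 = -92;  -189 − 92 = -281;  -382 − 281 = -663

-663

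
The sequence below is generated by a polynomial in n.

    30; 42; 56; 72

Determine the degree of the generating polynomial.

2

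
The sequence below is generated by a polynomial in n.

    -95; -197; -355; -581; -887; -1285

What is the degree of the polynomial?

3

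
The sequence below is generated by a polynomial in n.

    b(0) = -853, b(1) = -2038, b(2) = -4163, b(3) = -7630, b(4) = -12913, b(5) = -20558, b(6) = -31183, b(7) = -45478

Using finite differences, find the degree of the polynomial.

Δ: -1185, -2125, -3467, -5283, -7645, -10625, -14295
Δ²: -940, -1342, -1816, -2362, -2980, -3670
Δ³: -402, -474, -546, -618, -690
Δ⁴: -72, -72, -72, -72
The fourth differences are constant, so the polynomial has degree 4.

4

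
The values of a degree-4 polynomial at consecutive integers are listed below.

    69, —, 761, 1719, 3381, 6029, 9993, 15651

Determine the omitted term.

273

Using the last 6 terms:
Δ: 958  1662  2648  3964  5658
Δ²: 704  986  1316  1694
Δ³: 282  330  378
Δ⁴: 48  48
Constant fourth difference = 48.
Extend backward: 282 − 48 = 234;  704 − 234 = 470;  958 − 470 = 488;  761 − 488 = 273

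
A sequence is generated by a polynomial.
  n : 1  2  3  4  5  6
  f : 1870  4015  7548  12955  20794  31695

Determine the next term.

46360

D1: 2145 , 3533 , 5407 , 7839 , 10901
D2: 1388 , 1874 , 2432 , 3062
D3: 486 , 558 , 630
D4: 72 , 72
Fourth differences constant at 72.
630 + 72 = 702;  3062 + 702 = 3764;  10901 + 3764 = 14665;  31695 + 14665 = 46360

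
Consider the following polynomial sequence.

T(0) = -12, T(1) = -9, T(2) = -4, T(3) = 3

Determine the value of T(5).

23

D1: 3 , 5 , 7
D2: 2 , 2
The second differences are constant (2).
7 + 2 = 9;  3 + 9 = 12
9 + 2 = 11;  12 + 11 = 23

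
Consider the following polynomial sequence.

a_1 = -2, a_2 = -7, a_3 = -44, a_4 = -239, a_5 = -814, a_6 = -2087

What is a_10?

Δ: -5, -37, -195, -575, -1273
Δ²: -32, -158, -380, -698
Δ³: -126, -222, -318
Δ⁴: -96, -96
Constant fourth difference = -96, so extend:
-318 − 96 = -414;  -698 − 414 = -1112;  -1273 − 1112 = -2385;  -2087 − 2385 = -4472
-414 − 96 = -510;  -1112 − 510 = -1622;  -2385 − 1622 = -4007;  -4472 − 4007 = -8479
-510 − 96 = -606;  -1622 − 606 = -2228;  -4007 − 2228 = -6235;  -8479 − 6235 = -14714
-606 − 96 = -702;  -2228 − 702 = -2930;  -6235 − 2930 = -9165;  -14714 − 9165 = -23879

-23879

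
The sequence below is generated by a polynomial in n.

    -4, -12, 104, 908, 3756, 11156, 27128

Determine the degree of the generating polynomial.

5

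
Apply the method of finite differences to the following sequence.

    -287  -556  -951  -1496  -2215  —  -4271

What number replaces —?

-3132

Using the first 5 terms:
D1: -269, -395, -545, -719
D2: -126, -150, -174
D3: -24, -24
Constant third difference = -24.
Extend forward: -174 − 24 = -198;  -719 − 198 = -917;  -2215 − 917 = -3132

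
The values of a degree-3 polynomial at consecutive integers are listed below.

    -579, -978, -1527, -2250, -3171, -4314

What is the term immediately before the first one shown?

First differences: -399  -549  -723  -921  -1143
Second differences: -150  -174  -198  -222
Third differences: -24  -24  -24
The third differences are constant at -24.
Work back: -150 + 24 = -126;  -399 + 126 = -273;  -579 + 273 = -306

-306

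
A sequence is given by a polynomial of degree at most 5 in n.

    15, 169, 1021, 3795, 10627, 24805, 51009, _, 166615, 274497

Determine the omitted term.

95551

Using the first 7 terms:
154  852  2774  6832  14178  26204
698  1922  4058  7346  12026
1224  2136  3288  4680
912  1152  1392
240  240
Constant fifth difference = 240.
Extend forward: 1392 + 240 = 1632;  4680 + 1632 = 6312;  12026 + 6312 = 18338;  26204 + 18338 = 44542;  51009 + 44542 = 95551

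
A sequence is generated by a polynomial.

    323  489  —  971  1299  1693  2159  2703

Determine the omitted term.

703

Using the last 5 terms:
328  394  466  544
66  72  78
6  6
Constant third difference = 6.
Extend backward: 66 − 6 = 60;  328 − 60 = 268;  971 − 268 = 703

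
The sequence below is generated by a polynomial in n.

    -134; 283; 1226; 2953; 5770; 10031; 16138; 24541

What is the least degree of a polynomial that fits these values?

4

417, 943, 1727, 2817, 4261, 6107, 8403
526, 784, 1090, 1444, 1846, 2296
258, 306, 354, 402, 450
48, 48, 48, 48
The fourth differences are constant, so the polynomial has degree 4.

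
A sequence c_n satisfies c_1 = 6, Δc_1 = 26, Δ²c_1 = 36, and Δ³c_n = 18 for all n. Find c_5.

398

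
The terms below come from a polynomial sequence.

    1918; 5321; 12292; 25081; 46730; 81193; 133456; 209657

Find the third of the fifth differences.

120

Δ: 3403, 6971, 12789, 21649, 34463, 52263, 76201
Δ²: 3568, 5818, 8860, 12814, 17800, 23938
Δ³: 2250, 3042, 3954, 4986, 6138
Δ⁴: 792, 912, 1032, 1152
Δ⁵: 120, 120, 120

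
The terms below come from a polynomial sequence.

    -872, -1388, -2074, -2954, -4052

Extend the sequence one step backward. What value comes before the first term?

D1: -516  -686  -880  -1098
D2: -170  -194  -218
D3: -24  -24
The third differences are constant at -24.
Work back: -170 + 24 = -146;  -516 + 146 = -370;  -872 + 370 = -502

-502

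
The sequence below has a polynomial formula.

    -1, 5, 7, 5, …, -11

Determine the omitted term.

Using the first 4 terms:
D1: 6, 2, -2
D2: -4, -4
Constant second difference = -4.
Extend forward: -2 − 4 = -6;  5 − 6 = -1

-1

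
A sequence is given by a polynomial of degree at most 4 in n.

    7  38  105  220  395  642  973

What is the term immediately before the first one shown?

0

D1: 31, 67, 115, 175, 247, 331
D2: 36, 48, 60, 72, 84
D3: 12, 12, 12, 12
The third differences are constant at 12.
Work back: 36 − 12 = 24;  31 − 24 = 7;  7 − 7 = 0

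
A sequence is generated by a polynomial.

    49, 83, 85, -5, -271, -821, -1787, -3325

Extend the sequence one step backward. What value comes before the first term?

First differences: 34, 2, -90, -266, -550, -966, -1538
Second differences: -32, -92, -176, -284, -416, -572
Third differences: -60, -84, -108, -132, -156
Fourth differences: -24, -24, -24, -24
The fourth differences are constant at -24.
Work back: -60 + 24 = -36;  -32 + 36 = 4;  34 − 4 = 30;  49 − 30 = 19

19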